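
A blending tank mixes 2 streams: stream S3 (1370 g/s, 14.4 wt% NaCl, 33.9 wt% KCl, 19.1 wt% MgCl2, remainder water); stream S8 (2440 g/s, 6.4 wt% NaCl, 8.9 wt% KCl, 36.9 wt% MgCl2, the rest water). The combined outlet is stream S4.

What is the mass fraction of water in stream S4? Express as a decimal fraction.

0.423

Total flow out = 1370 + 2440 = 3810 g/s.
water in = 1370×0.326 + 2440×0.478 = 1612.9 g/s.
water mass fraction in S4 = 1612.9/3810 = 0.423.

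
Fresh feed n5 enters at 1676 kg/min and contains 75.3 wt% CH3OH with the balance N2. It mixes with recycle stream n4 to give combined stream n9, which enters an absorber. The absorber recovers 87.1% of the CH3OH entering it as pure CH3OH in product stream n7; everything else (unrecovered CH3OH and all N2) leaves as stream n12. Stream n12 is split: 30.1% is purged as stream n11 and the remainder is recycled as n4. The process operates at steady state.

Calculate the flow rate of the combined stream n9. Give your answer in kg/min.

N2 enters only via n5 and leaves only via the purge: 1676×0.247 = 0.301×(N2 in n12), and the absorber passes all N2, so N2 in n9 = N2 in n12 = 1375.3 kg/min.
CH3OH in n9: m_A = 1676×0.753 + (1−0.301)·(1−0.871)·m_A, so m_A = 1262/0.9098 = 1387.1 kg/min.
n9 = 1387.1 + 1375.3 = 2762.4 kg/min.

2762 kg/min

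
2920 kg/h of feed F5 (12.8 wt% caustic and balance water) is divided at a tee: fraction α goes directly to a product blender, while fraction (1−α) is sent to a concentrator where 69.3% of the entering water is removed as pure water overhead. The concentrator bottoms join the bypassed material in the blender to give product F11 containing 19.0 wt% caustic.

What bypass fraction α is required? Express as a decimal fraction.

All 2920×0.128 = 373.76 kg/h of caustic reaches F11, so F11 = 373.76/0.190 = 1967.2 kg/h and vapour = 952.84 kg/h.
The evaporator receives (1−α)·2920 of feed at 0.872 water and removes 0.693 of that water:
0.693×0.872×(1−α)×2920 = 952.84
(1−α) = 952.84/1764.5 = 0.5400;  α = 0.4600.

0.460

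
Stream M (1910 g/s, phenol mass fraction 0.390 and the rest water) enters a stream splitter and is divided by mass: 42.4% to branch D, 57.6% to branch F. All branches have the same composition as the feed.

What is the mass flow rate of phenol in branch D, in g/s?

Branch D total = 0.424×1910 = 809.84 g/s.
phenol in D = 0.390×809.84 = 315.84 g/s.

315.8 g/s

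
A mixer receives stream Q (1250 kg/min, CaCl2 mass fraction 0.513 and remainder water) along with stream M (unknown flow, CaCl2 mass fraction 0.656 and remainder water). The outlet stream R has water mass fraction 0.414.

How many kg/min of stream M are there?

1304 kg/min

Let M be the unknown flow. Total out = 1250 + M.
water balance: 608.75 + 0.344·M = 0.414·(1250 + M)
(0.344 − 0.414)·M = 0.414×1250 − 608.75 = -91.25
M = -91.25 / -0.070 = 1303.6 kg/min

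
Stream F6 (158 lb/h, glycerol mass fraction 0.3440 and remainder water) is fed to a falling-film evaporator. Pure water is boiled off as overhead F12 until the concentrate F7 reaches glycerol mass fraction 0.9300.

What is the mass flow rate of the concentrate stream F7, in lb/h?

58.44 lb/h

glycerol is conserved: 158×0.344 = 54.352 lb/h all reports to the concentrate.
Concentrate = 54.352/(target fraction) = 58.443 lb/h.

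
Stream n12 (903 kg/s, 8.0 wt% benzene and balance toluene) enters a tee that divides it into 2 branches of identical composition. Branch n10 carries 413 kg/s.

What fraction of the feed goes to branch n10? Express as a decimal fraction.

Fraction to n10 = 413/903 = 0.4574.

0.457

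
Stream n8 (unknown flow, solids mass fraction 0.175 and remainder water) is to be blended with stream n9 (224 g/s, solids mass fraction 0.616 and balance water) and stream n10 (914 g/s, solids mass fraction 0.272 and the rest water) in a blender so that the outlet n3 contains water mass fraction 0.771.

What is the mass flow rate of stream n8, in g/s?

Let n8 be the unknown flow. Total out = 1138 + n8.
water balance: 751.41 + 0.825·n8 = 0.771·(1138 + n8)
(0.825 − 0.771)·n8 = 0.771×1138 − 751.41 = 125.99
n8 = 125.99 / 0.054 = 2333.1 g/s

2333 g/s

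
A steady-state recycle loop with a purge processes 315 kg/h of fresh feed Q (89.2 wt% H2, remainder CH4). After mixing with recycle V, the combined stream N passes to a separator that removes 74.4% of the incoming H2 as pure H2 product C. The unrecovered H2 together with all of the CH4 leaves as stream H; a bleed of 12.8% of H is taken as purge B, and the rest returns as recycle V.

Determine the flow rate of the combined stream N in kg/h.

CH4 enters only via Q and leaves only via the purge: 315×0.108 = 0.128×(CH4 in H), and the separator passes all CH4, so CH4 in N = CH4 in H = 265.78 kg/h.
H2 in N: m_A = 315×0.892 + (1−0.128)·(1−0.744)·m_A, so m_A = 280.98/0.7768 = 361.73 kg/h.
N = 361.73 + 265.78 = 627.51 kg/h.

627.5 kg/h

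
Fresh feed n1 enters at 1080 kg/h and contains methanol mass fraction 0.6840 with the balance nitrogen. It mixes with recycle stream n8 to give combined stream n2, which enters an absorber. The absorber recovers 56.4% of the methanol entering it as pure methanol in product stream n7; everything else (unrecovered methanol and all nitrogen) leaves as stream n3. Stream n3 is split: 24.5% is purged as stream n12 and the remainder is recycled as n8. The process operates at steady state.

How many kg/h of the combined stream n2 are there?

nitrogen enters only via n1 and leaves only via the purge: 1080×0.316 = 0.245×(nitrogen in n3), and the absorber passes all nitrogen, so nitrogen in n2 = nitrogen in n3 = 1393 kg/h.
methanol in n2: m_A = 1080×0.684 + (1−0.245)·(1−0.564)·m_A, so m_A = 738.72/0.6708 = 1101.2 kg/h.
n2 = 1101.2 + 1393 = 2494.2 kg/h.

2494 kg/h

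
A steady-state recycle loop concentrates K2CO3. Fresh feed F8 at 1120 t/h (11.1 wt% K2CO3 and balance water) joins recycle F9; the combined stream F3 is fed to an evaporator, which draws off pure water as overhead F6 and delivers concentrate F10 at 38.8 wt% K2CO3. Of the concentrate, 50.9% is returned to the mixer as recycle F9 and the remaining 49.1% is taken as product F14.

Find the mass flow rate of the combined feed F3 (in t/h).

1452 t/h

Overall K2CO3 balance (none leaves overhead): K2CO3 in fresh feed = K2CO3 in product, i.e. 1120×0.111 = (1−0.509)·F10·0.388.
F10 = 124.32/(0.388×0.491) = 652.57 t/h.
Recycle F9 = 0.509×652.57 = 332.16 t/h.
Combined feed F3 = 1120 + 332.16 = 1452.2 t/h.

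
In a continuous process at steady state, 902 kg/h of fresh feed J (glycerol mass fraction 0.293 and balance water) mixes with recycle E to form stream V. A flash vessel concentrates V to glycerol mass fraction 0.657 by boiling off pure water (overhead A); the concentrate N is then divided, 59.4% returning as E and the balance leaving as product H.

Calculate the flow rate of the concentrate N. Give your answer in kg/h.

Overall glycerol balance (none leaves overhead): glycerol in fresh feed = glycerol in product, i.e. 902×0.293 = (1−0.594)·N·0.657.
N = 264.29/(0.657×0.406) = 990.79 kg/h.

990.8 kg/h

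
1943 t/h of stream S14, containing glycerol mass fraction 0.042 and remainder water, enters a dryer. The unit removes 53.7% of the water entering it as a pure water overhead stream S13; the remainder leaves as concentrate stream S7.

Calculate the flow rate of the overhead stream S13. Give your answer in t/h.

water entering = 1943×0.958 = 1861.4 t/h; overhead removed = 0.537×1861.4 = 999.57 t/h.

999.6 t/h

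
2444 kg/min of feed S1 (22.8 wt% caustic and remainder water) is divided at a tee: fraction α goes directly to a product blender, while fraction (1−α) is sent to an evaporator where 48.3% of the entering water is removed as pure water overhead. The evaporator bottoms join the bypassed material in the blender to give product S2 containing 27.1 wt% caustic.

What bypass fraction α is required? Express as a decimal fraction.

All 2444×0.228 = 557.23 kg/min of caustic reaches S2, so S2 = 557.23/0.271 = 2056.2 kg/min and vapour = 387.79 kg/min.
The evaporator receives (1−α)·2444 of feed at 0.772 water and removes 0.483 of that water:
0.483×0.772×(1−α)×2444 = 387.79
(1−α) = 387.79/911.31 = 0.4255;  α = 0.5745.

0.574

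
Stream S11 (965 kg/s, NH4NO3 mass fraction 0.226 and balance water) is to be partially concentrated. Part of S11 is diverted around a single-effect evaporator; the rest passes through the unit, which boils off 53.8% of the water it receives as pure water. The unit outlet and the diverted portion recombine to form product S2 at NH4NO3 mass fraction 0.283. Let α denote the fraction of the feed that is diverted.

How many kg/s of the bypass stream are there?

All 965×0.226 = 218.09 kg/s of NH4NO3 reaches S2, so S2 = 218.09/0.283 = 770.64 kg/s and vapour = 194.36 kg/s.
The evaporator receives (1−α)·965 of feed at 0.774 water and removes 0.538 of that water:
0.538×0.774×(1−α)×965 = 194.36
(1−α) = 194.36/401.84 = 0.4837;  α = 0.5163.
Bypass flow = 0.5163×965 = 498.24 kg/s.

498.2 kg/s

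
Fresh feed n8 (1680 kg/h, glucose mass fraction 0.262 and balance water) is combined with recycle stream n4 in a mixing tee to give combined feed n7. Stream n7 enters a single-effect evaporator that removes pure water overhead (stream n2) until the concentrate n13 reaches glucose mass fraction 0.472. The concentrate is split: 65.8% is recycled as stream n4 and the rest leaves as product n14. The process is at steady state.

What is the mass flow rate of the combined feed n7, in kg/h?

3474 kg/h

Overall glucose balance (none leaves overhead): glucose in fresh feed = glucose in product, i.e. 1680×0.262 = (1−0.658)·n13·0.472.
n13 = 440.16/(0.472×0.342) = 2726.7 kg/h.
Recycle n4 = 0.658×2726.7 = 1794.2 kg/h.
Combined feed n7 = 1680 + 1794.2 = 3474.2 kg/h.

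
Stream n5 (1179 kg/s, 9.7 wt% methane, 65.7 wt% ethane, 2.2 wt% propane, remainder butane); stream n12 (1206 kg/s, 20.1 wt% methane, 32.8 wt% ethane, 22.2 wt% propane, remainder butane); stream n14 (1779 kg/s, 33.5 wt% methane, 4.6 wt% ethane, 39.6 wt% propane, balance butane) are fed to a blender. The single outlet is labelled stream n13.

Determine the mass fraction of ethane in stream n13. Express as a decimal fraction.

0.3007

Total flow out = 1179 + 1206 + 1779 = 4164 kg/s.
ethane in = 1179×0.657 + 1206×0.328 + 1779×0.046 = 1252 kg/s.
ethane mass fraction in n13 = 1252/4164 = 0.3007.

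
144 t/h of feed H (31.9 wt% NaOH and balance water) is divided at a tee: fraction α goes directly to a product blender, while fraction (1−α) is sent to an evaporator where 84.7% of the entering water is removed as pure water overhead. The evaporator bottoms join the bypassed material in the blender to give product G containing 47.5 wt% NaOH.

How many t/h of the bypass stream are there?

All 144×0.319 = 45.936 t/h of NaOH reaches G, so G = 45.936/0.475 = 96.707 t/h and vapour = 47.293 t/h.
The evaporator receives (1−α)·144 of feed at 0.681 water and removes 0.847 of that water:
0.847×0.681×(1−α)×144 = 47.293
(1−α) = 47.293/83.06 = 0.5694;  α = 0.4306.
Bypass flow = 0.4306×144 = 62.01 t/h.

62.01 t/h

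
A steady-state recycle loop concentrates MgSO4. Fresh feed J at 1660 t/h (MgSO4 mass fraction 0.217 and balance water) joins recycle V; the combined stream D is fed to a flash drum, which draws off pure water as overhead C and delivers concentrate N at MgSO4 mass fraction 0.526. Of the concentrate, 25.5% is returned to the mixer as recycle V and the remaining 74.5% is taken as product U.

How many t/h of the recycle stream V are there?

234.4 t/h

Overall MgSO4 balance (none leaves overhead): MgSO4 in fresh feed = MgSO4 in product, i.e. 1660×0.217 = (1−0.255)·N·0.526.
N = 360.22/(0.526×0.745) = 919.23 t/h.
Recycle V = 0.255×919.23 = 234.4 t/h.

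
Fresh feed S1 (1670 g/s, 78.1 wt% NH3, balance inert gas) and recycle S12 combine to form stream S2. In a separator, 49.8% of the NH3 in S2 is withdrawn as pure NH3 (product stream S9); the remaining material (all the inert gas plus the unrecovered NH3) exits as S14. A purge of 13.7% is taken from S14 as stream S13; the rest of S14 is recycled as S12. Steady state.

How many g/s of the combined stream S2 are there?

inert gas enters only via S1 and leaves only via the purge: 1670×0.219 = 0.137×(inert gas in S14), and the separator passes all inert gas, so inert gas in S2 = inert gas in S14 = 2669.6 g/s.
NH3 in S2: m_A = 1670×0.781 + (1−0.137)·(1−0.498)·m_A, so m_A = 1304.3/0.5668 = 2301.2 g/s.
S2 = 2301.2 + 2669.6 = 4970.8 g/s.

4971 g/s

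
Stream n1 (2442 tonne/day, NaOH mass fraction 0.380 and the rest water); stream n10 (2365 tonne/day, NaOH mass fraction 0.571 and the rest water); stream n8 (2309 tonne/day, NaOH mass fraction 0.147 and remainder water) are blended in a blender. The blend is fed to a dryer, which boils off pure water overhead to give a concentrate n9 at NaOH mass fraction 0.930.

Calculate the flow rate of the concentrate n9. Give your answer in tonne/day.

2815 tonne/day

NaOH entering = 2442×0.380 + 2365×0.571 + 2309×0.147 = 2617.8 tonne/day.
All NaOH reports to n9, so n9 = 2617.8/0.930 = 2814.8 tonne/day.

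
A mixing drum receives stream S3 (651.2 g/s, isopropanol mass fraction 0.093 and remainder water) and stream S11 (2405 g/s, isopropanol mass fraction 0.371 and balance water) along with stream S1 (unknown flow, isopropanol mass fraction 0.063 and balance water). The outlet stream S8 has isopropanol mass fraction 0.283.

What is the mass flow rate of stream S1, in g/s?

399.6 g/s

Let S1 be the unknown flow. Total out = 3056.2 + S1.
isopropanol balance: 952.82 + 0.063·S1 = 0.283·(3056.2 + S1)
(0.063 − 0.283)·S1 = 0.283×3056.2 − 952.82 = -87.912
S1 = -87.912 / -0.220 = 399.6 g/s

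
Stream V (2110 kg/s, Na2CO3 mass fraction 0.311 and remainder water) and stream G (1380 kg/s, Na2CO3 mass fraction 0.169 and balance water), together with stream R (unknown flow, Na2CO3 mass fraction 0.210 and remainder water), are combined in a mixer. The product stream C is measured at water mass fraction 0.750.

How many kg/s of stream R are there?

Let R be the unknown flow. Total out = 3490 + R.
water balance: 2600.6 + 0.790·R = 0.750·(3490 + R)
(0.790 − 0.750)·R = 0.750×3490 − 2600.6 = 16.93
R = 16.93 / 0.040 = 423.25 kg/s

423.3 kg/s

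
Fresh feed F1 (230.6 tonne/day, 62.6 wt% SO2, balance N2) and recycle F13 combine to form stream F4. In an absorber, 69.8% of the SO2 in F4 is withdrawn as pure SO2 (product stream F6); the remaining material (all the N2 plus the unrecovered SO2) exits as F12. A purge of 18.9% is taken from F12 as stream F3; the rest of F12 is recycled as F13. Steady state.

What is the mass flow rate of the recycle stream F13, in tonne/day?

N2 enters only via F1 and leaves only via the purge: 230.6×0.374 = 0.189×(N2 in F12), and the absorber passes all N2, so N2 in F4 = N2 in F12 = 456.32 tonne/day.
SO2 in F4: m_A = 230.6×0.626 + (1−0.189)·(1−0.698)·m_A, so m_A = 144.36/0.7551 = 191.18 tonne/day.
F12 = (1−0.698)×191.18 + 456.32 = 514.06 tonne/day.
Recycle F13 = (1−0.189)×514.06 = 416.9 tonne/day.

416.9 tonne/day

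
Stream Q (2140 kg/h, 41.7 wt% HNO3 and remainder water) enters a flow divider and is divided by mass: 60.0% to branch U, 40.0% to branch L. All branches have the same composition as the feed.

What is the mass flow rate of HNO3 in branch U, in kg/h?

Branch U total = 0.600×2140 = 1284 kg/h.
HNO3 in U = 0.417×1284 = 535.43 kg/h.

535.4 kg/h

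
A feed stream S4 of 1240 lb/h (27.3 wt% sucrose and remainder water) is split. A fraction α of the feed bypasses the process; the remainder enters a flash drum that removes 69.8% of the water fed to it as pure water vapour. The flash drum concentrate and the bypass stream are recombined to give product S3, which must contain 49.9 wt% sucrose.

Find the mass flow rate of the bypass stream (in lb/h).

All 1240×0.273 = 338.52 lb/h of sucrose reaches S3, so S3 = 338.52/0.499 = 678.4 lb/h and vapour = 561.6 lb/h.
The evaporator receives (1−α)·1240 of feed at 0.727 water and removes 0.698 of that water:
0.698×0.727×(1−α)×1240 = 561.6
(1−α) = 561.6/629.23 = 0.8925;  α = 0.1075.
Bypass flow = 0.1075×1240 = 133.27 lb/h.

133.3 lb/h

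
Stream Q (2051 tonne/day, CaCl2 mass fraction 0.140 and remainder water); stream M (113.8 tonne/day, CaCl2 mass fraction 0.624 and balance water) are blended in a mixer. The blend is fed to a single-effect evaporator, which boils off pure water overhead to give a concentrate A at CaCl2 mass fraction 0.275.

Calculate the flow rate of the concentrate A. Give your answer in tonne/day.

CaCl2 entering = 2051×0.140 + 113.8×0.624 = 358.15 tonne/day.
All CaCl2 reports to A, so A = 358.15/0.275 = 1302.4 tonne/day.

1302 tonne/day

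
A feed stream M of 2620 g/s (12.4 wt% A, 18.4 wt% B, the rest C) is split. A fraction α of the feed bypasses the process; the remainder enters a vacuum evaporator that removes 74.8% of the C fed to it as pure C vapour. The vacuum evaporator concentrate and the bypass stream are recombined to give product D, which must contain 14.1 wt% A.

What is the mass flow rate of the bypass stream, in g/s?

All 2620×0.124 = 324.88 g/s of A reaches D, so D = 324.88/0.141 = 2304.1 g/s and vapour = 315.89 g/s.
The evaporator receives (1−α)·2620 of feed at 0.692 C and removes 0.748 of that C:
0.748×0.692×(1−α)×2620 = 315.89
(1−α) = 315.89/1356.2 = 0.2329;  α = 0.7671.
Bypass flow = 0.7671×2620 = 2009.7 g/s.

2010 g/s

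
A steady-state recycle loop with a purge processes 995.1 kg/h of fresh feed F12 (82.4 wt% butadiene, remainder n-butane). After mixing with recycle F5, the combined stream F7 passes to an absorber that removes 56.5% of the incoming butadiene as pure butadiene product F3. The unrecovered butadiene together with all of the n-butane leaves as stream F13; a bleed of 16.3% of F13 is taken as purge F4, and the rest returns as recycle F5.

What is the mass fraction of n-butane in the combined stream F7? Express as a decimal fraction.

0.455

n-butane enters only via F12 and leaves only via the purge: 995.1×0.176 = 0.163×(n-butane in F13), and the absorber passes all n-butane, so n-butane in F7 = n-butane in F13 = 1074.5 kg/h.
butadiene in F7: m_A = 995.1×0.824 + (1−0.163)·(1−0.565)·m_A, so m_A = 819.96/0.6359 = 1289.4 kg/h.
F7 = 1289.4 + 1074.5 = 2363.9 kg/h.
n-butane fraction in F7 = 1074.5/2363.9 = 0.455.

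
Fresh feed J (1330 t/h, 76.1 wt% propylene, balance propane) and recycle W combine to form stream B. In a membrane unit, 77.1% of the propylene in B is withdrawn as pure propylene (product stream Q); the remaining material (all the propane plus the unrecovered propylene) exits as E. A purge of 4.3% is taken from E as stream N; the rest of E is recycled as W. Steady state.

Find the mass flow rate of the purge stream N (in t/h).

330.6 t/h

propane enters only via J and leaves only via the purge: 1330×0.239 = 0.043×(propane in E), and the membrane unit passes all propane, so propane in B = propane in E = 7392.3 t/h.
propylene in B: m_A = 1330×0.761 + (1−0.043)·(1−0.771)·m_A, so m_A = 1012.1/0.7808 = 1296.2 t/h.
E = (1−0.771)×1296.2 + 7392.3 = 7689.2 t/h.
Purge N = 0.043×7689.2 = 330.63 t/h.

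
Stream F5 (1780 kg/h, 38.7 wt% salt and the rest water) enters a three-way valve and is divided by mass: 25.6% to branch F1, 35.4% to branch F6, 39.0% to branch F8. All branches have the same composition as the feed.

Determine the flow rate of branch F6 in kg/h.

Branch F6 flow = 0.354×1780 = 630.12 kg/h.

630.1 kg/h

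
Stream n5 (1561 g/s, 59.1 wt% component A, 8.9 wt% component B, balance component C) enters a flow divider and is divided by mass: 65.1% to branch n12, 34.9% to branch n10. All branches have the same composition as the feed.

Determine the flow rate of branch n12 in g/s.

1016 g/s

Branch n12 flow = 0.651×1561 = 1016.2 g/s.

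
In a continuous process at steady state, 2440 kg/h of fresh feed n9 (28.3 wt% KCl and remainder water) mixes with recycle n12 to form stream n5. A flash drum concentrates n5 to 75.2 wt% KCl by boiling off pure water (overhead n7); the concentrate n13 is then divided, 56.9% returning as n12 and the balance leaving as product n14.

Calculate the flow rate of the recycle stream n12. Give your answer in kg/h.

1212 kg/h

Overall KCl balance (none leaves overhead): KCl in fresh feed = KCl in product, i.e. 2440×0.283 = (1−0.569)·n13·0.752.
n13 = 690.52/(0.752×0.431) = 2130.5 kg/h.
Recycle n12 = 0.569×2130.5 = 1212.3 kg/h.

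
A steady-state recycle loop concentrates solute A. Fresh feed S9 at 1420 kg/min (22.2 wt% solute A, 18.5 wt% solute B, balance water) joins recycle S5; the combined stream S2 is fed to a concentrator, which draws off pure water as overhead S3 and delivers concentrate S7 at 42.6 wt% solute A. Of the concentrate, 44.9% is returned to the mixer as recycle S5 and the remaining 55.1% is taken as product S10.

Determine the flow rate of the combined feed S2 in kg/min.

2023 kg/min

Overall solute A balance (none leaves overhead): solute A in fresh feed = solute A in product, i.e. 1420×0.222 = (1−0.449)·S7·0.426.
S7 = 315.24/(0.426×0.551) = 1343 kg/min.
Recycle S5 = 0.449×1343 = 603.01 kg/min.
Combined feed S2 = 1420 + 603.01 = 2023 kg/min.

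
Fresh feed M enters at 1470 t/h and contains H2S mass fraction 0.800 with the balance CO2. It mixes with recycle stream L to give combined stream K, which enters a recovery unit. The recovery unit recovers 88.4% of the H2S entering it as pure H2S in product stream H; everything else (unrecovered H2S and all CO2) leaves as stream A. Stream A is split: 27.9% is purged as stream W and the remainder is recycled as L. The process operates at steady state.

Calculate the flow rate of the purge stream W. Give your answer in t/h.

CO2 enters only via M and leaves only via the purge: 1470×0.200 = 0.279×(CO2 in A), and the recovery unit passes all CO2, so CO2 in K = CO2 in A = 1053.8 t/h.
H2S in K: m_A = 1470×0.800 + (1−0.279)·(1−0.884)·m_A, so m_A = 1176/0.9164 = 1283.3 t/h.
A = (1−0.884)×1283.3 + 1053.8 = 1202.6 t/h.
Purge W = 0.279×1202.6 = 335.53 t/h.

335.5 t/h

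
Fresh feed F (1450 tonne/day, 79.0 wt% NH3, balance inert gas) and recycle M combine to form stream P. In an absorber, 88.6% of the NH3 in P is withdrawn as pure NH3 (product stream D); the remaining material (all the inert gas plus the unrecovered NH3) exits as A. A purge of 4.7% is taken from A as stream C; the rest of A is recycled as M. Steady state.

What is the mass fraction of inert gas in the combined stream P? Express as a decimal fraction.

inert gas enters only via F and leaves only via the purge: 1450×0.210 = 0.047×(inert gas in A), and the absorber passes all inert gas, so inert gas in P = inert gas in A = 6478.7 tonne/day.
NH3 in P: m_A = 1450×0.790 + (1−0.047)·(1−0.886)·m_A, so m_A = 1145.5/0.8914 = 1285.1 tonne/day.
P = 1285.1 + 6478.7 = 7763.8 tonne/day.
inert gas fraction in P = 6478.7/7763.8 = 0.834.

0.834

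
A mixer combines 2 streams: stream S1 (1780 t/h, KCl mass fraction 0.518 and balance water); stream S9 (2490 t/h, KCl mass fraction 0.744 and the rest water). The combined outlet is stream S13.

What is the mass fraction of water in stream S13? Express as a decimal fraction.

0.350

Total flow out = 1780 + 2490 = 4270 t/h.
water in = 1780×0.482 + 2490×0.256 = 1495.4 t/h.
water mass fraction in S13 = 1495.4/4270 = 0.350.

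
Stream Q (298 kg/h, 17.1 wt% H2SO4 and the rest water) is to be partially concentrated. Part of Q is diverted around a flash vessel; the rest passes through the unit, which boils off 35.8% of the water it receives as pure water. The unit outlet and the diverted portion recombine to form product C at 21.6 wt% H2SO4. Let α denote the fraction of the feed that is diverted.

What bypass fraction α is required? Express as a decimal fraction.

0.298

All 298×0.171 = 50.958 kg/h of H2SO4 reaches C, so C = 50.958/0.216 = 235.92 kg/h and vapour = 62.083 kg/h.
The evaporator receives (1−α)·298 of feed at 0.829 water and removes 0.358 of that water:
0.358×0.829×(1−α)×298 = 62.083
(1−α) = 62.083/88.441 = 0.7020;  α = 0.2980.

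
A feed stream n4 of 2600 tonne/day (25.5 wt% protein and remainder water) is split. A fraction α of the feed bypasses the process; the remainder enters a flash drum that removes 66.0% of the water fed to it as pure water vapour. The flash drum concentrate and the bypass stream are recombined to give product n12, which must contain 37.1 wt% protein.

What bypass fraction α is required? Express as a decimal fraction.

All 2600×0.255 = 663 tonne/day of protein reaches n12, so n12 = 663/0.371 = 1787.1 tonne/day and vapour = 812.94 tonne/day.
The evaporator receives (1−α)·2600 of feed at 0.745 water and removes 0.660 of that water:
0.660×0.745×(1−α)×2600 = 812.94
(1−α) = 812.94/1278.4 = 0.6359;  α = 0.3641.

0.364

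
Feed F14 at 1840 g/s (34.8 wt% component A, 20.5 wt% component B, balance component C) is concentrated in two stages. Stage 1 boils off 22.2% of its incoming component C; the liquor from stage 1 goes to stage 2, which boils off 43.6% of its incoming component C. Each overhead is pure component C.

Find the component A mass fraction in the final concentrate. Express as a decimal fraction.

component C in feed = 1840×0.447 = 822.48 g/s.
After stage 1: component C left = (1−0.222)×822.48 = 639.89; stream total = 1657.4 g/s.
After stage 2: component C left = (1−0.436)×639.89 = 360.9; final concentrate = 1378.4 g/s.
component A fraction = 640.32/1378.4 = 0.465.

0.465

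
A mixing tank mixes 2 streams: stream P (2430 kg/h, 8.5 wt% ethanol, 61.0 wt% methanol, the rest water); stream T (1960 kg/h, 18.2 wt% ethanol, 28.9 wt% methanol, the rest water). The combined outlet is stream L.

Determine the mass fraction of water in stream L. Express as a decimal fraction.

0.4050

Total flow out = 2430 + 1960 = 4390 kg/h.
water in = 2430×0.305 + 1960×0.529 = 1778 kg/h.
water mass fraction in L = 1778/4390 = 0.4050.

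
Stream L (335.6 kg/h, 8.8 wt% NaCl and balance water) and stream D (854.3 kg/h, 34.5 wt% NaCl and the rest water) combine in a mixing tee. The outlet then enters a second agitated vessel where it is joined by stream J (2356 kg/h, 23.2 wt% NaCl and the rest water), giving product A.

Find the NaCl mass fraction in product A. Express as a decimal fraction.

Overall, product flow = 3545.9 kg/h.
NaCl in = 335.6×0.088 + 854.3×0.345 + 2356×0.232 = 870.86 kg/h.
NaCl fraction in A = 0.246.

0.246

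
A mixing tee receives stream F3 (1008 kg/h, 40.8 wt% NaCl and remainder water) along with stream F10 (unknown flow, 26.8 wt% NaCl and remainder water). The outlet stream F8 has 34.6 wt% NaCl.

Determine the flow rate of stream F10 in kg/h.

801.2 kg/h

Let F10 be the unknown flow. Total out = 1008 + F10.
NaCl balance: 411.26 + 0.268·F10 = 0.346·(1008 + F10)
(0.268 − 0.346)·F10 = 0.346×1008 − 411.26 = -62.496
F10 = -62.496 / -0.078 = 801.23 kg/h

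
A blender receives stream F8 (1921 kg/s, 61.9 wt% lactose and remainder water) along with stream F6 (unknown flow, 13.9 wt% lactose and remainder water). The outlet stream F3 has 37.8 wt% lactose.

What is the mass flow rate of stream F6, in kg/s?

Let F6 be the unknown flow. Total out = 1921 + F6.
lactose balance: 1189.1 + 0.139·F6 = 0.378·(1921 + F6)
(0.139 − 0.378)·F6 = 0.378×1921 − 1189.1 = -462.96
F6 = -462.96 / -0.239 = 1937.1 kg/s

1937 kg/s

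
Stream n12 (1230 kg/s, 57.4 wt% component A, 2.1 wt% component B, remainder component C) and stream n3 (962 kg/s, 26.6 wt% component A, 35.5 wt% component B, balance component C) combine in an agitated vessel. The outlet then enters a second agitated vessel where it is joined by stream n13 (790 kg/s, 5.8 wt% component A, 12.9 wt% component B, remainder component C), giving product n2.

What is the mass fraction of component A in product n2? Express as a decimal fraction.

0.3379

Overall, product flow = 2982 kg/s.
component A in = 1230×0.574 + 962×0.266 + 790×0.058 = 1007.7 kg/s.
component A fraction in n2 = 0.3379.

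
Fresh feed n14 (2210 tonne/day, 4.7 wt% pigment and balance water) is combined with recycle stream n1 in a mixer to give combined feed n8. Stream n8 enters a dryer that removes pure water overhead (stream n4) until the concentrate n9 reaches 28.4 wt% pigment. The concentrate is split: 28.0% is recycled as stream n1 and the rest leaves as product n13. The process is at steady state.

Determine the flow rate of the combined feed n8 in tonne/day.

Overall pigment balance (none leaves overhead): pigment in fresh feed = pigment in product, i.e. 2210×0.047 = (1−0.280)·n9·0.284.
n9 = 103.87/(0.284×0.720) = 507.97 tonne/day.
Recycle n1 = 0.280×507.97 = 142.23 tonne/day.
Combined feed n8 = 2210 + 142.23 = 2352.2 tonne/day.

2352 tonne/day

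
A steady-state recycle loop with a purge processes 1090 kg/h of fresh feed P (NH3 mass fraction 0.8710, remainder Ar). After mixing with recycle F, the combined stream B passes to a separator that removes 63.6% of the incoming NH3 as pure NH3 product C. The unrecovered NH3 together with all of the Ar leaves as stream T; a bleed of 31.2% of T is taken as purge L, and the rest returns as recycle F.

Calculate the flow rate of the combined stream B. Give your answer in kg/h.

1717 kg/h

Ar enters only via P and leaves only via the purge: 1090×0.129 = 0.312×(Ar in T), and the separator passes all Ar, so Ar in B = Ar in T = 450.67 kg/h.
NH3 in B: m_A = 1090×0.871 + (1−0.312)·(1−0.636)·m_A, so m_A = 949.39/0.7496 = 1266.6 kg/h.
B = 1266.6 + 450.67 = 1717.3 kg/h.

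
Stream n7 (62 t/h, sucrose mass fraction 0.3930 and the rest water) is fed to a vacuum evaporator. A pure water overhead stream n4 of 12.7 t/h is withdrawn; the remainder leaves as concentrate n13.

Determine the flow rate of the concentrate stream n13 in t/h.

Concentrate = 62 − 12.7 = 49.3 t/h.

49.3 t/h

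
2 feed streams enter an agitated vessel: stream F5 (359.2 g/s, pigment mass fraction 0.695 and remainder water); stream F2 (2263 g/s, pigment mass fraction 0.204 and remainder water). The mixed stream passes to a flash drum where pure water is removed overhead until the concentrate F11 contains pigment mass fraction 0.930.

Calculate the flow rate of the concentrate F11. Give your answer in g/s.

764.8 g/s

pigment entering = 359.2×0.695 + 2263×0.204 = 711.3 g/s.
All pigment reports to F11, so F11 = 711.3/0.930 = 764.83 g/s.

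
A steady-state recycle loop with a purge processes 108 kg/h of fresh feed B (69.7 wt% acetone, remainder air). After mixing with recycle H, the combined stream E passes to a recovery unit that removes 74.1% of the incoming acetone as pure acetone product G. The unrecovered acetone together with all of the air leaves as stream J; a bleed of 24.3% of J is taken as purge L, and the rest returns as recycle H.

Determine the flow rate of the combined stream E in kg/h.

228.3 kg/h

air enters only via B and leaves only via the purge: 108×0.303 = 0.243×(air in J), and the recovery unit passes all air, so air in E = air in J = 134.67 kg/h.
acetone in E: m_A = 108×0.697 + (1−0.243)·(1−0.741)·m_A, so m_A = 75.276/0.8039 = 93.634 kg/h.
E = 93.634 + 134.67 = 228.3 kg/h.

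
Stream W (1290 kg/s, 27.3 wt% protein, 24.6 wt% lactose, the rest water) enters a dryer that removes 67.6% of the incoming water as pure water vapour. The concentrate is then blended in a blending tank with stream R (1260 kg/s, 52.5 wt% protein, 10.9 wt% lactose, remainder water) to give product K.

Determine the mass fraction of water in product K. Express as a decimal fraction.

0.311

Vapour removed = 0.676×0.481×1290 = 419.45 kg/s; concentrate = 870.55 kg/s.
water reaching the mixer = 201.04 (from concentrate) + 1260×0.366 = 662.2 kg/s.
Product flow = 870.55 + 1260 = 2130.5 kg/s; water fraction = 0.311.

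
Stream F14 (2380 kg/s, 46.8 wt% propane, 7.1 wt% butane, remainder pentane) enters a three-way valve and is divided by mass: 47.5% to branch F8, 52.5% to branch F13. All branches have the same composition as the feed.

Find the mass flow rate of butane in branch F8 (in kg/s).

80.27 kg/s

Branch F8 total = 0.475×2380 = 1130.5 kg/s.
butane in F8 = 0.071×1130.5 = 80.265 kg/s.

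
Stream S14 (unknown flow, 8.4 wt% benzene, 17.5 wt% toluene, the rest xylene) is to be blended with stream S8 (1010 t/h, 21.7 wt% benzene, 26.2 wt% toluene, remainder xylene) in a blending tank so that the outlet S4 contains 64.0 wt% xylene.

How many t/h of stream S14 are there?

Let S14 be the unknown flow. Total out = 1010 + S14.
xylene balance: 526.21 + 0.741·S14 = 0.640·(1010 + S14)
(0.741 − 0.640)·S14 = 0.640×1010 − 526.21 = 120.19
S14 = 120.19 / 0.101 = 1190 t/h

1190 t/h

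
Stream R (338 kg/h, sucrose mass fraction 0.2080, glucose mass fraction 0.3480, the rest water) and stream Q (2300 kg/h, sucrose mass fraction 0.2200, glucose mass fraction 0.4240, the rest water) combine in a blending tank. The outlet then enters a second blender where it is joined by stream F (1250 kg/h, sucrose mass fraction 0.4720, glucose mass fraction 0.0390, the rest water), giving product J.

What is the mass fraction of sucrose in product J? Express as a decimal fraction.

0.3000

Overall, product flow = 3888 kg/h.
sucrose in = 338×0.208 + 2300×0.220 + 1250×0.472 = 1166.3 kg/h.
sucrose fraction in J = 0.3000.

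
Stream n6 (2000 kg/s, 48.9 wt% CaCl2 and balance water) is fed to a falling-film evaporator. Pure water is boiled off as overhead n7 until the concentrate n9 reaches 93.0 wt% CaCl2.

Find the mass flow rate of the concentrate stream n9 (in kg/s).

1052 kg/s

CaCl2 is conserved: 2000×0.489 = 978 kg/s all reports to the concentrate.
Concentrate = 978/(target fraction) = 1051.6 kg/s.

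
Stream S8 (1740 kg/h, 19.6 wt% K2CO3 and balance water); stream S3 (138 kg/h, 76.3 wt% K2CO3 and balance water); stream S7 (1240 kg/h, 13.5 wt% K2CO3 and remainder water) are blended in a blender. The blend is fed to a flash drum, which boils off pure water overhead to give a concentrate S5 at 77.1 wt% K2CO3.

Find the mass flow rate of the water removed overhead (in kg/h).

K2CO3 entering = 1740×0.196 + 138×0.763 + 1240×0.135 = 613.73 kg/h.
All K2CO3 reports to S5, so S5 = 613.73/0.771 = 796.02 kg/h.
Total feed = 3118 kg/h; overhead = 3118 − 796.02 = 2322 kg/h.

2322 kg/h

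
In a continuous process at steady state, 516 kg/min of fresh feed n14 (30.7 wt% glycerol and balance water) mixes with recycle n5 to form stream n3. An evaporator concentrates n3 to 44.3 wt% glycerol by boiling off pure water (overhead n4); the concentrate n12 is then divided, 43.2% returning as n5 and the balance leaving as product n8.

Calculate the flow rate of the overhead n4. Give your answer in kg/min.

Overall glycerol balance (none leaves overhead): glycerol in fresh feed = glycerol in product, i.e. 516×0.307 = (1−0.432)·n12·0.443.
n12 = 158.41/(0.443×0.568) = 629.56 kg/min.
Recycle n5 = 0.432×629.56 = 271.97 kg/min.
Combined feed n3 = 516 + 271.97 = 787.97 kg/min.
Overhead n4 = n3 − n12 = 787.97 − 629.56 = 158.41 kg/min.

158.4 kg/min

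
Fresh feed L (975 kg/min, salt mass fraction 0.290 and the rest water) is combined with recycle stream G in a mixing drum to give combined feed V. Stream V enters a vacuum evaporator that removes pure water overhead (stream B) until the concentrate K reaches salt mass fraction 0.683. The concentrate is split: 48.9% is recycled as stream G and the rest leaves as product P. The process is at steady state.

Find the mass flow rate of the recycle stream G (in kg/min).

Overall salt balance (none leaves overhead): salt in fresh feed = salt in product, i.e. 975×0.290 = (1−0.489)·K·0.683.
K = 282.75/(0.683×0.511) = 810.14 kg/min.
Recycle G = 0.489×810.14 = 396.16 kg/min.

396.2 kg/min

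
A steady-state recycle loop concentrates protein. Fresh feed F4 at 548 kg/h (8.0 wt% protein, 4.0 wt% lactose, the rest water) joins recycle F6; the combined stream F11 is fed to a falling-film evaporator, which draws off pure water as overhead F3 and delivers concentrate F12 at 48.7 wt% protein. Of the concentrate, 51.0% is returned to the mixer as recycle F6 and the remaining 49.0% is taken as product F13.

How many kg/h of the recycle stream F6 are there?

Overall protein balance (none leaves overhead): protein in fresh feed = protein in product, i.e. 548×0.080 = (1−0.510)·F12·0.487.
F12 = 43.84/(0.487×0.490) = 183.72 kg/h.
Recycle F6 = 0.510×183.72 = 93.695 kg/h.

93.69 kg/h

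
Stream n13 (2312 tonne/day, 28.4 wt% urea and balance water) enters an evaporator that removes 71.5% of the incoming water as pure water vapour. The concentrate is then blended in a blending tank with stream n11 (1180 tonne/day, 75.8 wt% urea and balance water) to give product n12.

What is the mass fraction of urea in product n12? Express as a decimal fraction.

Vapour removed = 0.715×0.716×2312 = 1183.6 tonne/day; concentrate = 1128.4 tonne/day.
urea reaching the mixer = 656.61 (from concentrate) + 1180×0.758 = 1551 tonne/day.
Product flow = 1128.4 + 1180 = 2308.4 tonne/day; urea fraction = 0.672.

0.672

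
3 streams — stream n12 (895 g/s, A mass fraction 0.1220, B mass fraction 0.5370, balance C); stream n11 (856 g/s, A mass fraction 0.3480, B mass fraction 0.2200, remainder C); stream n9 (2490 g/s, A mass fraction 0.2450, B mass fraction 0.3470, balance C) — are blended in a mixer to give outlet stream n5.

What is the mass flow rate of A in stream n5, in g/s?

1017 g/s

A out = A in = 895×0.122 + 856×0.348 + 2490×0.245 = 1017.1 g/s.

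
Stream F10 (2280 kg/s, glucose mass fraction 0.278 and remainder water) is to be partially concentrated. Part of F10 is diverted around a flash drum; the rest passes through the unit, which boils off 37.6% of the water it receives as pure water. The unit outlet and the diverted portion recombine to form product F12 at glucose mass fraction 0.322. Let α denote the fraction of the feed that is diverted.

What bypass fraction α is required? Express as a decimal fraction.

All 2280×0.278 = 633.84 kg/s of glucose reaches F12, so F12 = 633.84/0.322 = 1968.4 kg/s and vapour = 311.55 kg/s.
The evaporator receives (1−α)·2280 of feed at 0.722 water and removes 0.376 of that water:
0.376×0.722×(1−α)×2280 = 311.55
(1−α) = 311.55/618.96 = 0.5034;  α = 0.4966.

0.497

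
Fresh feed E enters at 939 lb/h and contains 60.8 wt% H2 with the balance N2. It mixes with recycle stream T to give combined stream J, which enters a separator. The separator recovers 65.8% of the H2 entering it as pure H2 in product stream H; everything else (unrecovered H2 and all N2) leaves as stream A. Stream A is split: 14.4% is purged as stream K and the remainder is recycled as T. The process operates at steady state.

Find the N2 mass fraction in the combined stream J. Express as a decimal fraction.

N2 enters only via E and leaves only via the purge: 939×0.392 = 0.144×(N2 in A), and the separator passes all N2, so N2 in J = N2 in A = 2556.2 lb/h.
H2 in J: m_A = 939×0.608 + (1−0.144)·(1−0.658)·m_A, so m_A = 570.91/0.7072 = 807.23 lb/h.
J = 807.23 + 2556.2 = 3363.4 lb/h.
N2 fraction in J = 2556.2/3363.4 = 0.7600.

0.7600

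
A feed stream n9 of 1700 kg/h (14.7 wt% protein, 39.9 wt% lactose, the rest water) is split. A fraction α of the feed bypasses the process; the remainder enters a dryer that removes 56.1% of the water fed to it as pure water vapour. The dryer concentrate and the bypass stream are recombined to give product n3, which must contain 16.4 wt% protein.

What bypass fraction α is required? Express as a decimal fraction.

0.593

All 1700×0.147 = 249.9 kg/h of protein reaches n3, so n3 = 249.9/0.164 = 1523.8 kg/h and vapour = 176.22 kg/h.
The evaporator receives (1−α)·1700 of feed at 0.454 water and removes 0.561 of that water:
0.561×0.454×(1−α)×1700 = 176.22
(1−α) = 176.22/432.98 = 0.4070;  α = 0.5930.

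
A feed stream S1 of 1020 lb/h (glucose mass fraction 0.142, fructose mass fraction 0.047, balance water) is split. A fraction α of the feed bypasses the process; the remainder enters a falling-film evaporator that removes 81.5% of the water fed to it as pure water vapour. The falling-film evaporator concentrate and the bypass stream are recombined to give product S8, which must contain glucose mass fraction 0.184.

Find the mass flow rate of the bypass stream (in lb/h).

667.7 lb/h

All 1020×0.142 = 144.84 lb/h of glucose reaches S8, so S8 = 144.84/0.184 = 787.17 lb/h and vapour = 232.83 lb/h.
The evaporator receives (1−α)·1020 of feed at 0.811 water and removes 0.815 of that water:
0.815×0.811×(1−α)×1020 = 232.83
(1−α) = 232.83/674.18 = 0.3453;  α = 0.6547.
Bypass flow = 0.6547×1020 = 667.75 lb/h.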